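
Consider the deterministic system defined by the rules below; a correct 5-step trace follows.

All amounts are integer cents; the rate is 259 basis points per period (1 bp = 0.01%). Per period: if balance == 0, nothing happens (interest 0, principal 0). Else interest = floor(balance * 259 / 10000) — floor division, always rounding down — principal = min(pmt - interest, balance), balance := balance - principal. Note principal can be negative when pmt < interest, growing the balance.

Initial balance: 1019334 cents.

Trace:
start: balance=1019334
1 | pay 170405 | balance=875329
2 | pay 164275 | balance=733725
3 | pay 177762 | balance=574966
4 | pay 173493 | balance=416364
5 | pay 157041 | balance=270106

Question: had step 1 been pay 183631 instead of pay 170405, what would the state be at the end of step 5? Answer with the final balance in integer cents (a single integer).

255456

(re-executing from step 1 with the substitution; state before step 1: balance=1019334)
1 | pay 183631 | balance=862103
2 | pay 164275 | balance=720156
3 | pay 177762 | balance=561046
4 | pay 173493 | balance=402084
5 | pay 157041 | balance=255456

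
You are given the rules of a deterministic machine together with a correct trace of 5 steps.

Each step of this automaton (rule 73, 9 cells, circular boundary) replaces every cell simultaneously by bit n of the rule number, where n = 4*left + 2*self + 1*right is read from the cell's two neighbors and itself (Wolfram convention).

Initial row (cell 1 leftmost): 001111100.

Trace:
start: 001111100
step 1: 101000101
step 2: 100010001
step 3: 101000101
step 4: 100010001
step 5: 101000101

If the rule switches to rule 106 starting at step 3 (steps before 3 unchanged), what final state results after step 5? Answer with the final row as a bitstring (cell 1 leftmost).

(re-executing steps 3..5 under rule 106; state before step 3: 100010001)
step 3: 100100011
step 4: 101000110
step 5: 010001111

010001111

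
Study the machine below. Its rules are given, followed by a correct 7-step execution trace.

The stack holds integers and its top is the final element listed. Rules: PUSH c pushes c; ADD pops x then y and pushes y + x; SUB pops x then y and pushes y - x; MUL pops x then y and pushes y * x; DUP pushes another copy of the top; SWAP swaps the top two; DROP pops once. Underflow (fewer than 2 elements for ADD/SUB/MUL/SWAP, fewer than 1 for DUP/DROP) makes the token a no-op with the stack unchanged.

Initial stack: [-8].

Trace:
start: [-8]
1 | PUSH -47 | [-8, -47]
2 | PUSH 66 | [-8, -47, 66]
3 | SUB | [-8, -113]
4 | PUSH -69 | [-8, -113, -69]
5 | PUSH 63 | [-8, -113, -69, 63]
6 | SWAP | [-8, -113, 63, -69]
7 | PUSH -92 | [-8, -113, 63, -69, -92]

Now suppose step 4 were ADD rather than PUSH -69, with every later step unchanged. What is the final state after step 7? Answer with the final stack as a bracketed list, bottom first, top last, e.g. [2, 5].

(re-executing from step 4 with the substitution; state before step 4: [-8, -113])
4 | ADD | [-121]
5 | PUSH 63 | [-121, 63]
6 | SWAP | [63, -121]
7 | PUSH -92 | [63, -121, -92]

[63, -121, -92]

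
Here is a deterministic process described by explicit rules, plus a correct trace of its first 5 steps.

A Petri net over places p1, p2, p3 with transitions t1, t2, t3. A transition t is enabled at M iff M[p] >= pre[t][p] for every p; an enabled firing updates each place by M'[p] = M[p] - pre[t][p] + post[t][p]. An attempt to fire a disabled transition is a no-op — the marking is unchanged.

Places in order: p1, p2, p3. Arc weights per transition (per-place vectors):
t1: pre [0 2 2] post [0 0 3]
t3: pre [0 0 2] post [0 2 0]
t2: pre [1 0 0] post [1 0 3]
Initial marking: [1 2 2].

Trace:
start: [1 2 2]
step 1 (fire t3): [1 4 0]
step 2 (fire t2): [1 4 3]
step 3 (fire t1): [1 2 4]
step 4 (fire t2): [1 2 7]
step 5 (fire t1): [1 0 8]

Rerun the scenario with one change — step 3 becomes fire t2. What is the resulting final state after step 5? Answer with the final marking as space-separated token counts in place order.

1 2 10

(re-executing from step 3 with the substitution; state before step 3: [1 4 3])
step 3 (fire t2): [1 4 6]
step 4 (fire t2): [1 4 9]
step 5 (fire t1): [1 2 10]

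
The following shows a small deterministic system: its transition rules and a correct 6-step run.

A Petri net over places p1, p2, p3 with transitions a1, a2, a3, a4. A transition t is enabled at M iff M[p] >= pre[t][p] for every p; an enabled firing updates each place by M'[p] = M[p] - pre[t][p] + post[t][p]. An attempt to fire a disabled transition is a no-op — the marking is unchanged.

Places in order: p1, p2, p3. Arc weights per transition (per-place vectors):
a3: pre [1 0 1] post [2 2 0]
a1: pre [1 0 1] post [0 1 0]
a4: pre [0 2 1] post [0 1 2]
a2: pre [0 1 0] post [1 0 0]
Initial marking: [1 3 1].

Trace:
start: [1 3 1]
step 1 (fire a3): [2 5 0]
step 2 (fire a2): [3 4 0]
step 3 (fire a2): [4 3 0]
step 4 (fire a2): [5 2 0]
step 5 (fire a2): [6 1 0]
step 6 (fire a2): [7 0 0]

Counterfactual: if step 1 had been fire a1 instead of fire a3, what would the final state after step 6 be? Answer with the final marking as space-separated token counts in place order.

(re-executing from step 1 with the substitution; state before step 1: [1 3 1])
step 1 (fire a1): [0 4 0]
step 2 (fire a2): [1 3 0]
step 3 (fire a2): [2 2 0]
step 4 (fire a2): [3 1 0]
step 5 (fire a2): [4 0 0]
step 6 (fire a2): [4 0 0]

4 0 0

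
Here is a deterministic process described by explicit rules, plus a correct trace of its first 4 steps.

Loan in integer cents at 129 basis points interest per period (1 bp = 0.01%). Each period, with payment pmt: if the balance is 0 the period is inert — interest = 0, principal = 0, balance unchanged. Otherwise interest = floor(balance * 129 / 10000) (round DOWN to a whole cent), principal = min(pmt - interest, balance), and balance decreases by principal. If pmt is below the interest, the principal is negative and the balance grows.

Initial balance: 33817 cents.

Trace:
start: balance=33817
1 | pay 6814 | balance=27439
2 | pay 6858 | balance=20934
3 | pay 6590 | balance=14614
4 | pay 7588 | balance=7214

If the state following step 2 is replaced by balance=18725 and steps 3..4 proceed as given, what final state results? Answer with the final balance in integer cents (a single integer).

state after step 2 := balance=18725
3 | pay 6590 | balance=12376
4 | pay 7588 | balance=4947

4947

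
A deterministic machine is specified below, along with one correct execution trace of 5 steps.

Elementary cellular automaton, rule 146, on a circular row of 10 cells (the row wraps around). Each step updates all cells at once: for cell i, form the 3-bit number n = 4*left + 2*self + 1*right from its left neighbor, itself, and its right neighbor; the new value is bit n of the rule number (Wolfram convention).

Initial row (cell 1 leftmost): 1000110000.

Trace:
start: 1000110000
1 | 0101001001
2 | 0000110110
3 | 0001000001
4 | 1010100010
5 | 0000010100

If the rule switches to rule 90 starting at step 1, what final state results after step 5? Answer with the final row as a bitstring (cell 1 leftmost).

0111000010

(re-executing steps 1..5 under rule 90; state before step 1: 1000110000)
1 | 0101111001
2 | 0001001110
3 | 0010111011
4 | 1100101011
5 | 0111000010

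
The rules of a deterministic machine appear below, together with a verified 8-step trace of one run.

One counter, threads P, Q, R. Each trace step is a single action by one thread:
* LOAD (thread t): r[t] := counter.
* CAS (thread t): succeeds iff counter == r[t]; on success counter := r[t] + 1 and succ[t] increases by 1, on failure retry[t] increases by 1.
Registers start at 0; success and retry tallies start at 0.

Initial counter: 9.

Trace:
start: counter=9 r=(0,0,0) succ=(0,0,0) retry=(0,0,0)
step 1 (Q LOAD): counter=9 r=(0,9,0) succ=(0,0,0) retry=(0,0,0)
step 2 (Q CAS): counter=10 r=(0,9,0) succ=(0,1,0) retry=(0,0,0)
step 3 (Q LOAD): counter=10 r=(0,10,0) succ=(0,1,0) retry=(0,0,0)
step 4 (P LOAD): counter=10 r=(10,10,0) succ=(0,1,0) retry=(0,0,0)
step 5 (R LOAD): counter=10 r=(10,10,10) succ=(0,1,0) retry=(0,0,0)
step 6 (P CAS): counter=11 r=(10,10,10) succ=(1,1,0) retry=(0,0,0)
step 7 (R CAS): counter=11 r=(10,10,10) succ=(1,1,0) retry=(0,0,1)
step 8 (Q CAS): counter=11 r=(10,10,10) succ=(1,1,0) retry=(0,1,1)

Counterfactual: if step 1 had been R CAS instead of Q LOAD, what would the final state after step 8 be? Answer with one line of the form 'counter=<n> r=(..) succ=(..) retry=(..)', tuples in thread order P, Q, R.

(re-executing from step 1 with the substitution; state before step 1: counter=9 r=(0,0,0) succ=(0,0,0) retry=(0,0,0))
step 1 (R CAS): counter=9 r=(0,0,0) succ=(0,0,0) retry=(0,0,1)
step 2 (Q CAS): counter=9 r=(0,0,0) succ=(0,0,0) retry=(0,1,1)
step 3 (Q LOAD): counter=9 r=(0,9,0) succ=(0,0,0) retry=(0,1,1)
step 4 (P LOAD): counter=9 r=(9,9,0) succ=(0,0,0) retry=(0,1,1)
step 5 (R LOAD): counter=9 r=(9,9,9) succ=(0,0,0) retry=(0,1,1)
step 6 (P CAS): counter=10 r=(9,9,9) succ=(1,0,0) retry=(0,1,1)
step 7 (R CAS): counter=10 r=(9,9,9) succ=(1,0,0) retry=(0,1,2)
step 8 (Q CAS): counter=10 r=(9,9,9) succ=(1,0,0) retry=(0,2,2)

counter=10 r=(9,9,9) succ=(1,0,0) retry=(0,2,2)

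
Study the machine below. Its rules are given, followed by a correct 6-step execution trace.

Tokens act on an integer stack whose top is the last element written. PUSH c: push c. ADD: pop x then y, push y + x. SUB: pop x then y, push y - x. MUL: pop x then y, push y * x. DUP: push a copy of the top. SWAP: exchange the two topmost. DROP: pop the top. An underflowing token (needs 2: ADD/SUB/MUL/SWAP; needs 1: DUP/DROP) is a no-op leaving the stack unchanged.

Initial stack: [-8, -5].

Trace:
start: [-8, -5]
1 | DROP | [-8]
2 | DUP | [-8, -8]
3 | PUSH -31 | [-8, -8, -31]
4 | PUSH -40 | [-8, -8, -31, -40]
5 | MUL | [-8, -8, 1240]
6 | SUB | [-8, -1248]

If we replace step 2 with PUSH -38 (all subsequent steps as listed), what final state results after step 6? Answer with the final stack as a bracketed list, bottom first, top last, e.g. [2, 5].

[-8, -1278]

(re-executing from step 2 with the substitution; state before step 2: [-8])
2 | PUSH -38 | [-8, -38]
3 | PUSH -31 | [-8, -38, -31]
4 | PUSH -40 | [-8, -38, -31, -40]
5 | MUL | [-8, -38, 1240]
6 | SUB | [-8, -1278]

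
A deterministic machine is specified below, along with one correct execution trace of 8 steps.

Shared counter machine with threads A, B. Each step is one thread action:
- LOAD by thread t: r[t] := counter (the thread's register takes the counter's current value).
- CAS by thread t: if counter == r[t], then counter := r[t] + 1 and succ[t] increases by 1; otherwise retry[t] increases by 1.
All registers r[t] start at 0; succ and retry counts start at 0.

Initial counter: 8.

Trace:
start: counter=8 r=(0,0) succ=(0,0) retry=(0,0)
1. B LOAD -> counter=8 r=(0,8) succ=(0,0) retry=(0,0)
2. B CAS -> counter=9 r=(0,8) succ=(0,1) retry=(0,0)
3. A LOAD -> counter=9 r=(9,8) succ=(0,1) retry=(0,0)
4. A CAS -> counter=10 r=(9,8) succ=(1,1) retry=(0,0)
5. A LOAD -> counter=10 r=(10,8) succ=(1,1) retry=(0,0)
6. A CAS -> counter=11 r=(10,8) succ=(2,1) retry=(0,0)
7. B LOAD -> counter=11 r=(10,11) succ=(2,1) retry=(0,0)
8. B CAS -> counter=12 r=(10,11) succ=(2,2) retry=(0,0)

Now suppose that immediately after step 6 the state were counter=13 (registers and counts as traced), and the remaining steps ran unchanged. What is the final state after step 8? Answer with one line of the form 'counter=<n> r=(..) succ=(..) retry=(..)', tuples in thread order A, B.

state after step 6 := counter=13 r=(10,8) succ=(2,1) retry=(0,0)
7. B LOAD -> counter=13 r=(10,13) succ=(2,1) retry=(0,0)
8. B CAS -> counter=14 r=(10,13) succ=(2,2) retry=(0,0)

counter=14 r=(10,13) succ=(2,2) retry=(0,0)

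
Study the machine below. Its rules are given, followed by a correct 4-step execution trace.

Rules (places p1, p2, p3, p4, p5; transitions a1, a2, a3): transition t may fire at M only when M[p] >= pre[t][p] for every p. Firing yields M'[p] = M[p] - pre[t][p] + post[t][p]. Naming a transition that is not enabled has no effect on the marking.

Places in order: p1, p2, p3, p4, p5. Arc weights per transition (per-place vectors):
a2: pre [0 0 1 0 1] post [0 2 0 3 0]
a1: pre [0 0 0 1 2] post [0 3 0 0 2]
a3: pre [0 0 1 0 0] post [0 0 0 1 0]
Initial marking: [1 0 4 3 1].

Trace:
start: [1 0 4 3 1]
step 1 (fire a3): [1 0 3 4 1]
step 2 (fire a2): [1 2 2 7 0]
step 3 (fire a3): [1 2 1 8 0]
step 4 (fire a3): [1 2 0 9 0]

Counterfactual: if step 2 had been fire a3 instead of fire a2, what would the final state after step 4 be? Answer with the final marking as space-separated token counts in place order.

1 0 0 7 1

(re-executing from step 2 with the substitution; state before step 2: [1 0 3 4 1])
step 2 (fire a3): [1 0 2 5 1]
step 3 (fire a3): [1 0 1 6 1]
step 4 (fire a3): [1 0 0 7 1]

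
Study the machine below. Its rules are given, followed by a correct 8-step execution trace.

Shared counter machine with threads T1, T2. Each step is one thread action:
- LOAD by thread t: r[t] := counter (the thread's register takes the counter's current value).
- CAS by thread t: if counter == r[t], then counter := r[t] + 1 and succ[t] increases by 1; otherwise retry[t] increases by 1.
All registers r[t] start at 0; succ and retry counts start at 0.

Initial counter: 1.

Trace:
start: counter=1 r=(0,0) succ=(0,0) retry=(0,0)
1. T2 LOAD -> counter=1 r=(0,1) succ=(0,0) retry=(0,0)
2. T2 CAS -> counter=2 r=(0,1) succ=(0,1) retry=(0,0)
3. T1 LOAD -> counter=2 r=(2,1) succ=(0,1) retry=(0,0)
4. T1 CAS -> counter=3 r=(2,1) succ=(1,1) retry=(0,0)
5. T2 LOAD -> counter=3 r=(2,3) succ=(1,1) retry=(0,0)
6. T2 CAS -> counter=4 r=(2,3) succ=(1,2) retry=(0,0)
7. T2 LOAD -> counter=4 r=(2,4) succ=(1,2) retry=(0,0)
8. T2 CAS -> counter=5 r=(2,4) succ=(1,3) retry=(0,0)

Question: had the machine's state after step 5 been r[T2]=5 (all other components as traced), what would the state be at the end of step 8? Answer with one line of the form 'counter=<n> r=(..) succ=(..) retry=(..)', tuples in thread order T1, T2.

counter=4 r=(2,3) succ=(1,2) retry=(0,1)

state after step 5 := counter=3 r=(2,5) succ=(1,1) retry=(0,0)
6. T2 CAS -> counter=3 r=(2,5) succ=(1,1) retry=(0,1)
7. T2 LOAD -> counter=3 r=(2,3) succ=(1,1) retry=(0,1)
8. T2 CAS -> counter=4 r=(2,3) succ=(1,2) retry=(0,1)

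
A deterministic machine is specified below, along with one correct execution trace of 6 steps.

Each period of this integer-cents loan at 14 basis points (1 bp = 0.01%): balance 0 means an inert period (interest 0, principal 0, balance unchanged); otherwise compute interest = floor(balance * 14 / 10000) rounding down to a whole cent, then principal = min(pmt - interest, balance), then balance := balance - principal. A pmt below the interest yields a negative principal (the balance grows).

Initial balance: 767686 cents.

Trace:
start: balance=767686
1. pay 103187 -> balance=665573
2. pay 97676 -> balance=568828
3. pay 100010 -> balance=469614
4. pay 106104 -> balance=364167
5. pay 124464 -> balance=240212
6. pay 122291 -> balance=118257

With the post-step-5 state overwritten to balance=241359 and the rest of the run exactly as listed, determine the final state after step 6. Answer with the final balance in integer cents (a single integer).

119405

state after step 5 := balance=241359
6. pay 122291 -> balance=119405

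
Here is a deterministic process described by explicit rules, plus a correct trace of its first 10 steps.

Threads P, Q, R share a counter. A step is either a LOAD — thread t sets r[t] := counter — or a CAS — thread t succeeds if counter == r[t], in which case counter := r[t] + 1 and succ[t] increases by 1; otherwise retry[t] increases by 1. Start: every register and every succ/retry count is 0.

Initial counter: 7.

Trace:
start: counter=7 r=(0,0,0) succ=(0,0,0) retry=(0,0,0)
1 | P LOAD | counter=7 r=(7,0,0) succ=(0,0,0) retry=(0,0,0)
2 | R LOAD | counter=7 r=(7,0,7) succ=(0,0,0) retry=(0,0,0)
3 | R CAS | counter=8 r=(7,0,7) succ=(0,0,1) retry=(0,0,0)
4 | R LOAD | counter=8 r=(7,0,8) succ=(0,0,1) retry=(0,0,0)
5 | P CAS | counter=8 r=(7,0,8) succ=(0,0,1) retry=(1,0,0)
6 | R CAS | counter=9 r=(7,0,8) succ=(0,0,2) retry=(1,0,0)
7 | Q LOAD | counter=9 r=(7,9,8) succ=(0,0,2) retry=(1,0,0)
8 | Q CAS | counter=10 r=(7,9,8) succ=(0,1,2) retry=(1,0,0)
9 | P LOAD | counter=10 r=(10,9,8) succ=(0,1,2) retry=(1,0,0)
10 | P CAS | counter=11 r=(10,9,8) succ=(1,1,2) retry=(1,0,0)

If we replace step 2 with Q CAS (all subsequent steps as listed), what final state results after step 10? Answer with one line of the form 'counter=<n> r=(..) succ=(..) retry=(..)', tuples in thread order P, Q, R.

(re-executing from step 2 with the substitution; state before step 2: counter=7 r=(7,0,0) succ=(0,0,0) retry=(0,0,0))
2 | Q CAS | counter=7 r=(7,0,0) succ=(0,0,0) retry=(0,1,0)
3 | R CAS | counter=7 r=(7,0,0) succ=(0,0,0) retry=(0,1,1)
4 | R LOAD | counter=7 r=(7,0,7) succ=(0,0,0) retry=(0,1,1)
5 | P CAS | counter=8 r=(7,0,7) succ=(1,0,0) retry=(0,1,1)
6 | R CAS | counter=8 r=(7,0,7) succ=(1,0,0) retry=(0,1,2)
7 | Q LOAD | counter=8 r=(7,8,7) succ=(1,0,0) retry=(0,1,2)
8 | Q CAS | counter=9 r=(7,8,7) succ=(1,1,0) retry=(0,1,2)
9 | P LOAD | counter=9 r=(9,8,7) succ=(1,1,0) retry=(0,1,2)
10 | P CAS | counter=10 r=(9,8,7) succ=(2,1,0) retry=(0,1,2)

counter=10 r=(9,8,7) succ=(2,1,0) retry=(0,1,2)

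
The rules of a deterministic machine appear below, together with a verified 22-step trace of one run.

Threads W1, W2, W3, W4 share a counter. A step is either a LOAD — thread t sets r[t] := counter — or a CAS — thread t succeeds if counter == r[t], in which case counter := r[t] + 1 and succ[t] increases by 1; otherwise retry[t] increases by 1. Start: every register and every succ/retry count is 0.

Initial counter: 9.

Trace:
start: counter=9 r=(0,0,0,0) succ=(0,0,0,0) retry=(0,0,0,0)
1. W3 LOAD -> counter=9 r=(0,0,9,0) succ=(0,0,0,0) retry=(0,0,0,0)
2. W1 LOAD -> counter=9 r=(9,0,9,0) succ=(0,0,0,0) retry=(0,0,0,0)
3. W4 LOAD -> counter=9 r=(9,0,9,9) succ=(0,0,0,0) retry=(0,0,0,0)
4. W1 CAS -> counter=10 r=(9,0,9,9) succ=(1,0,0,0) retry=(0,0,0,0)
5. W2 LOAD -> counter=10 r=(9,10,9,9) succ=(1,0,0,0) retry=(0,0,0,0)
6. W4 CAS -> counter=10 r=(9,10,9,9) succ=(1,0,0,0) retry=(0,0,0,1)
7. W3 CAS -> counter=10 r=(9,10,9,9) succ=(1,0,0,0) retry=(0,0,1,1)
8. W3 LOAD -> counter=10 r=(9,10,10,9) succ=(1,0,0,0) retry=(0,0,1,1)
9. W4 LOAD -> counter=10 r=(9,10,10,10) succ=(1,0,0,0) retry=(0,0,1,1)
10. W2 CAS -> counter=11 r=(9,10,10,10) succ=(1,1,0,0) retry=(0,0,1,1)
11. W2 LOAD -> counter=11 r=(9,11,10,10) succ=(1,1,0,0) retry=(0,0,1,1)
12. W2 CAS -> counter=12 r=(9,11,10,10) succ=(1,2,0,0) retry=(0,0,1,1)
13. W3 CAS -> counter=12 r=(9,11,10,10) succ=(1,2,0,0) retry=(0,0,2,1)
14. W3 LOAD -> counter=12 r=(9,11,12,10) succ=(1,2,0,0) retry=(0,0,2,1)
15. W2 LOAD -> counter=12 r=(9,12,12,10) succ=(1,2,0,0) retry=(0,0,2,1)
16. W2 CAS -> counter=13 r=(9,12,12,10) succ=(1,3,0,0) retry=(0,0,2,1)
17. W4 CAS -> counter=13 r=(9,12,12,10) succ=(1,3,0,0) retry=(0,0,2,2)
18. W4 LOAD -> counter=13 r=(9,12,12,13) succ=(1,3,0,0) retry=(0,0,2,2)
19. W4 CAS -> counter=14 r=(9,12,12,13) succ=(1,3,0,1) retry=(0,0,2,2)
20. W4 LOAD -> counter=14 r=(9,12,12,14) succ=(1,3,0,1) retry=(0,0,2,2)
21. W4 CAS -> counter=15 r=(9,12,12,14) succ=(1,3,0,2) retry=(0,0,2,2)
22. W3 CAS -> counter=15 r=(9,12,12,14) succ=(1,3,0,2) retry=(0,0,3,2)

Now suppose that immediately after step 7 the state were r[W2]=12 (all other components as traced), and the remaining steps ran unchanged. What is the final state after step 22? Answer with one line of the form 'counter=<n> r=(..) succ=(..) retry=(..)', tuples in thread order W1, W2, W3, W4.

counter=14 r=(9,11,11,13) succ=(1,2,0,2) retry=(0,1,3,2)

state after step 7 := counter=10 r=(9,12,9,9) succ=(1,0,0,0) retry=(0,0,1,1)
8. W3 LOAD -> counter=10 r=(9,12,10,9) succ=(1,0,0,0) retry=(0,0,1,1)
9. W4 LOAD -> counter=10 r=(9,12,10,10) succ=(1,0,0,0) retry=(0,0,1,1)
10. W2 CAS -> counter=10 r=(9,12,10,10) succ=(1,0,0,0) retry=(0,1,1,1)
11. W2 LOAD -> counter=10 r=(9,10,10,10) succ=(1,0,0,0) retry=(0,1,1,1)
12. W2 CAS -> counter=11 r=(9,10,10,10) succ=(1,1,0,0) retry=(0,1,1,1)
13. W3 CAS -> counter=11 r=(9,10,10,10) succ=(1,1,0,0) retry=(0,1,2,1)
14. W3 LOAD -> counter=11 r=(9,10,11,10) succ=(1,1,0,0) retry=(0,1,2,1)
15. W2 LOAD -> counter=11 r=(9,11,11,10) succ=(1,1,0,0) retry=(0,1,2,1)
16. W2 CAS -> counter=12 r=(9,11,11,10) succ=(1,2,0,0) retry=(0,1,2,1)
17. W4 CAS -> counter=12 r=(9,11,11,10) succ=(1,2,0,0) retry=(0,1,2,2)
18. W4 LOAD -> counter=12 r=(9,11,11,12) succ=(1,2,0,0) retry=(0,1,2,2)
19. W4 CAS -> counter=13 r=(9,11,11,12) succ=(1,2,0,1) retry=(0,1,2,2)
20. W4 LOAD -> counter=13 r=(9,11,11,13) succ=(1,2,0,1) retry=(0,1,2,2)
21. W4 CAS -> counter=14 r=(9,11,11,13) succ=(1,2,0,2) retry=(0,1,2,2)
22. W3 CAS -> counter=14 r=(9,11,11,13) succ=(1,2,0,2) retry=(0,1,3,2)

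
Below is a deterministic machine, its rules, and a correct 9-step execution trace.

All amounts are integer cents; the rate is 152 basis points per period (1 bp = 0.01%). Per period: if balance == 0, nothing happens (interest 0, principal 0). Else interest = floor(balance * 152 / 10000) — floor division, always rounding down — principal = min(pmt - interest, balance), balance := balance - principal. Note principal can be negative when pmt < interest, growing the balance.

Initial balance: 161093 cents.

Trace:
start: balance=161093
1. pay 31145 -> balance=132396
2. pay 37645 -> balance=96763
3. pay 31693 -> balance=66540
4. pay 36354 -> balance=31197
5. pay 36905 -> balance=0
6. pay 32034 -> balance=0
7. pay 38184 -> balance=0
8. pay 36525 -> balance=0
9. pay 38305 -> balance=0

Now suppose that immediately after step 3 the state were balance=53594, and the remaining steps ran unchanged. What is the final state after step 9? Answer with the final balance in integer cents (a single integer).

0

state after step 3 := balance=53594
4. pay 36354 -> balance=18054
5. pay 36905 -> balance=0
6. pay 32034 -> balance=0
7. pay 38184 -> balance=0
8. pay 36525 -> balance=0
9. pay 38305 -> balance=0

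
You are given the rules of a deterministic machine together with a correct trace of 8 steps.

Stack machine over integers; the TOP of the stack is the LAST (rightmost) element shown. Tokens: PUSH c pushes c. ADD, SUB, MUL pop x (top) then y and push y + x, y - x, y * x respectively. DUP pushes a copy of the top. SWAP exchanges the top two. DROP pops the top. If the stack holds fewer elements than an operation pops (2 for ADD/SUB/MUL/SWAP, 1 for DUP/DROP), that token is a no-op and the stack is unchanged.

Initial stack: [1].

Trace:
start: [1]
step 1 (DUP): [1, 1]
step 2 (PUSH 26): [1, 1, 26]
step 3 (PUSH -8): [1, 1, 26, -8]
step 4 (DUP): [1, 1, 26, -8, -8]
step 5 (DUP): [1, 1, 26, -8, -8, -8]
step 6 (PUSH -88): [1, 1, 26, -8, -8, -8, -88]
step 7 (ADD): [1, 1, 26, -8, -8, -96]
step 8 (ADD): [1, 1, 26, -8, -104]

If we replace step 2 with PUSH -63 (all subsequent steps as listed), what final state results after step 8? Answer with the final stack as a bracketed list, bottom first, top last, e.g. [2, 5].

[1, 1, -63, -8, -104]

(re-executing from step 2 with the substitution; state before step 2: [1, 1])
step 2 (PUSH -63): [1, 1, -63]
step 3 (PUSH -8): [1, 1, -63, -8]
step 4 (DUP): [1, 1, -63, -8, -8]
step 5 (DUP): [1, 1, -63, -8, -8, -8]
step 6 (PUSH -88): [1, 1, -63, -8, -8, -8, -88]
step 7 (ADD): [1, 1, -63, -8, -8, -96]
step 8 (ADD): [1, 1, -63, -8, -104]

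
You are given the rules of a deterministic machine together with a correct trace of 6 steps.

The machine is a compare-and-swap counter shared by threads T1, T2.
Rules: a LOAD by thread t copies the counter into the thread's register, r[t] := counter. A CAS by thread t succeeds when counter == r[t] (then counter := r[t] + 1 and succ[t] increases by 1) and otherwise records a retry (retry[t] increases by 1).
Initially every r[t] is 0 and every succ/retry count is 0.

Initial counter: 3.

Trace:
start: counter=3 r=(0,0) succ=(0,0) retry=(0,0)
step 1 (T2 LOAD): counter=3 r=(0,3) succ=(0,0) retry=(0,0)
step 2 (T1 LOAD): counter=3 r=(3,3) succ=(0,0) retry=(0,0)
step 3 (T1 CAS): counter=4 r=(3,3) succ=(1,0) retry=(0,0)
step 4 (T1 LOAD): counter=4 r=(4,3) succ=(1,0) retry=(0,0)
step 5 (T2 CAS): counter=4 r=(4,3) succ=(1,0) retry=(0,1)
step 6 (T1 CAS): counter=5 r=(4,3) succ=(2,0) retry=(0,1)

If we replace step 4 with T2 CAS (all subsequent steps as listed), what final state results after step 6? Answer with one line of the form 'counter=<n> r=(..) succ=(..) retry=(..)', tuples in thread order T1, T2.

counter=4 r=(3,3) succ=(1,0) retry=(1,2)

(re-executing from step 4 with the substitution; state before step 4: counter=4 r=(3,3) succ=(1,0) retry=(0,0))
step 4 (T2 CAS): counter=4 r=(3,3) succ=(1,0) retry=(0,1)
step 5 (T2 CAS): counter=4 r=(3,3) succ=(1,0) retry=(0,2)
step 6 (T1 CAS): counter=4 r=(3,3) succ=(1,0) retry=(1,2)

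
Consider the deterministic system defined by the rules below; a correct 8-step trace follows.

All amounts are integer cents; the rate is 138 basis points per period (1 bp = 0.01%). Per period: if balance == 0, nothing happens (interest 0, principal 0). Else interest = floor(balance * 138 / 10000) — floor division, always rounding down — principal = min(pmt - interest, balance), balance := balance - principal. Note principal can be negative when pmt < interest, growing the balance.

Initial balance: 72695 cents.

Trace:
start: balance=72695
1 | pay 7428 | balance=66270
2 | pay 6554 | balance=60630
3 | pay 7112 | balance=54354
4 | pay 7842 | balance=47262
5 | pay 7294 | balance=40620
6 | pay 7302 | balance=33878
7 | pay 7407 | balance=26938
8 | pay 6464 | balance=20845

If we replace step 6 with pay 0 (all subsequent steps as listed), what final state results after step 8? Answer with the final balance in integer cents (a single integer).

28350

(re-executing from step 6 with the substitution; state before step 6: balance=40620)
6 | pay 0 | balance=41180
7 | pay 7407 | balance=34341
8 | pay 6464 | balance=28350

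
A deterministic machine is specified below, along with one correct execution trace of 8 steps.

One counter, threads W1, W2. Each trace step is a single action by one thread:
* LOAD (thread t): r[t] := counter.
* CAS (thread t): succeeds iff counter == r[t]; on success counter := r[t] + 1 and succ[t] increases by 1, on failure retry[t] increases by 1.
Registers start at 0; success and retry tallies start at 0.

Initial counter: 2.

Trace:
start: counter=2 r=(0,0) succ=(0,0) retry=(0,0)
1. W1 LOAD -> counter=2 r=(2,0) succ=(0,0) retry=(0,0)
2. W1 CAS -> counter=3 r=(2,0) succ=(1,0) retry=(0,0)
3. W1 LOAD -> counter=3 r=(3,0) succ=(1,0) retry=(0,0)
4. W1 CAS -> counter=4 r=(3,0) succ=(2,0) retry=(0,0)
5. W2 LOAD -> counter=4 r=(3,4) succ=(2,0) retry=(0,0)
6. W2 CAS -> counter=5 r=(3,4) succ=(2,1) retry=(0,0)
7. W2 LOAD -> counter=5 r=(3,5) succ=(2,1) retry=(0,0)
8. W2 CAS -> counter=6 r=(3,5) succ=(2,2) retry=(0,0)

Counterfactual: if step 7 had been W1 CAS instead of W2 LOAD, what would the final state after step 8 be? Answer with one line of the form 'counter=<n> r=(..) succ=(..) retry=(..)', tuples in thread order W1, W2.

(re-executing from step 7 with the substitution; state before step 7: counter=5 r=(3,4) succ=(2,1) retry=(0,0))
7. W1 CAS -> counter=5 r=(3,4) succ=(2,1) retry=(1,0)
8. W2 CAS -> counter=5 r=(3,4) succ=(2,1) retry=(1,1)

counter=5 r=(3,4) succ=(2,1) retry=(1,1)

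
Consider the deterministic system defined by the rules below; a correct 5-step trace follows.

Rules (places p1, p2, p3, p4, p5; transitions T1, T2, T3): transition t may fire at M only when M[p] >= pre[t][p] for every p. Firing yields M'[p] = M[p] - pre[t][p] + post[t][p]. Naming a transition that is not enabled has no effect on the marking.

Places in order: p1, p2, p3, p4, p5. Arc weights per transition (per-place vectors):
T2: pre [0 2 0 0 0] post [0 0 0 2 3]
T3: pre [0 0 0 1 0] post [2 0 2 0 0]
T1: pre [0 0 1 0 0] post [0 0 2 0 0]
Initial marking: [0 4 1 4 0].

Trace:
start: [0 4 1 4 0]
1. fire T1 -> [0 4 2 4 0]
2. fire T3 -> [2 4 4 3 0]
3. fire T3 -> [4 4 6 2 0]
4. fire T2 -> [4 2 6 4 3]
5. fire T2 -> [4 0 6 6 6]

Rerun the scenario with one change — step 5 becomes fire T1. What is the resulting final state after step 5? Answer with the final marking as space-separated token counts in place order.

(re-executing from step 5 with the substitution; state before step 5: [4 2 6 4 3])
5. fire T1 -> [4 2 7 4 3]

4 2 7 4 3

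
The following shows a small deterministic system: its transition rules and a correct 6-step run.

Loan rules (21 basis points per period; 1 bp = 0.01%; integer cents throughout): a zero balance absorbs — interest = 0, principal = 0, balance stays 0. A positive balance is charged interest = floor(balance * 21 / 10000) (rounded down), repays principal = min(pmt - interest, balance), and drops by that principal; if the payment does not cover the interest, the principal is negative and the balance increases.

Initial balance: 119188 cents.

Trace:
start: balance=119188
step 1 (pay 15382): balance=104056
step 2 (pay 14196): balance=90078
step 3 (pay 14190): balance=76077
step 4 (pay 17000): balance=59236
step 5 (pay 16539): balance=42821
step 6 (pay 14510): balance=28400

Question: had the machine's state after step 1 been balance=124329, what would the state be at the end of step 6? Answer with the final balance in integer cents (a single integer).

state after step 1 := balance=124329
step 2 (pay 14196): balance=110394
step 3 (pay 14190): balance=96435
step 4 (pay 17000): balance=79637
step 5 (pay 16539): balance=63265
step 6 (pay 14510): balance=48887

48887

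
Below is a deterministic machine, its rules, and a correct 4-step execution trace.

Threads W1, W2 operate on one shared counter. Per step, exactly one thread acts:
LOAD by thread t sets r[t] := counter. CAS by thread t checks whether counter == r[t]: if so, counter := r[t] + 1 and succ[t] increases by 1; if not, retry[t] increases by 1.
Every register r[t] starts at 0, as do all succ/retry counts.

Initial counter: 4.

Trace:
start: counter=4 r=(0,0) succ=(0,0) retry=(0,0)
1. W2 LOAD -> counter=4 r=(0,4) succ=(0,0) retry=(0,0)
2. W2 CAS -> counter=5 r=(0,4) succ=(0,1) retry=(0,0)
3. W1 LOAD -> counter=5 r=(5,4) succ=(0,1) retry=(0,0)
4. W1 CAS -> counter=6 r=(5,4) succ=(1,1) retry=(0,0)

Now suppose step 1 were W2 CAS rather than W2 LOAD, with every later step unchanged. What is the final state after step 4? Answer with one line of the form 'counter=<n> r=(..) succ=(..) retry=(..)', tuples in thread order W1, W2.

counter=5 r=(4,0) succ=(1,0) retry=(0,2)

(re-executing from step 1 with the substitution; state before step 1: counter=4 r=(0,0) succ=(0,0) retry=(0,0))
1. W2 CAS -> counter=4 r=(0,0) succ=(0,0) retry=(0,1)
2. W2 CAS -> counter=4 r=(0,0) succ=(0,0) retry=(0,2)
3. W1 LOAD -> counter=4 r=(4,0) succ=(0,0) retry=(0,2)
4. W1 CAS -> counter=5 r=(4,0) succ=(1,0) retry=(0,2)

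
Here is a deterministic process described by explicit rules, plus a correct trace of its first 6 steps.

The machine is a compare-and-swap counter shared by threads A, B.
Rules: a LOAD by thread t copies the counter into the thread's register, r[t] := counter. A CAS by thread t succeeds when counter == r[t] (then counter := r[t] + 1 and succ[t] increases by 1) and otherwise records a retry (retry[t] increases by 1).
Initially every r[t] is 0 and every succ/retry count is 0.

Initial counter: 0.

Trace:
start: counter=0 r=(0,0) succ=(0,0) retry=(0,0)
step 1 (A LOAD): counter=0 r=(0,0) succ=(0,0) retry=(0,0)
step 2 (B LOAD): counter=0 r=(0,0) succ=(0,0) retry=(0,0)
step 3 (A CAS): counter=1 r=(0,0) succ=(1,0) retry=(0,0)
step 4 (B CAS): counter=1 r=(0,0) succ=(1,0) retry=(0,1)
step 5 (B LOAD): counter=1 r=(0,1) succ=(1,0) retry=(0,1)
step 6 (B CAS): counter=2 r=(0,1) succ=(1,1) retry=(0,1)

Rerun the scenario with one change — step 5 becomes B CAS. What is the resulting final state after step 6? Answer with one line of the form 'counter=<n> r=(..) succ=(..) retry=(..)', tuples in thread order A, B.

counter=1 r=(0,0) succ=(1,0) retry=(0,3)

(re-executing from step 5 with the substitution; state before step 5: counter=1 r=(0,0) succ=(1,0) retry=(0,1))
step 5 (B CAS): counter=1 r=(0,0) succ=(1,0) retry=(0,2)
step 6 (B CAS): counter=1 r=(0,0) succ=(1,0) retry=(0,3)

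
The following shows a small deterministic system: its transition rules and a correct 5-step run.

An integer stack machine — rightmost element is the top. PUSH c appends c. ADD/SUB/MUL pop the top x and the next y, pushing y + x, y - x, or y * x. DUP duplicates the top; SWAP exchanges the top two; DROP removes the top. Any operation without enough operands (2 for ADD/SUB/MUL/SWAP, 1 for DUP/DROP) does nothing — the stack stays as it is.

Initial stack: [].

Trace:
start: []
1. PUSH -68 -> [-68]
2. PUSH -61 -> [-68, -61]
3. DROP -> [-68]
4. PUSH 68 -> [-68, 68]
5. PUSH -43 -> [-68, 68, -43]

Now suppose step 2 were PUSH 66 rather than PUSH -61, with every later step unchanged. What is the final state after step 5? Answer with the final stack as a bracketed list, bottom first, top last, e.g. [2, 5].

(re-executing from step 2 with the substitution; state before step 2: [-68])
2. PUSH 66 -> [-68, 66]
3. DROP -> [-68]
4. PUSH 68 -> [-68, 68]
5. PUSH -43 -> [-68, 68, -43]

[-68, 68, -43]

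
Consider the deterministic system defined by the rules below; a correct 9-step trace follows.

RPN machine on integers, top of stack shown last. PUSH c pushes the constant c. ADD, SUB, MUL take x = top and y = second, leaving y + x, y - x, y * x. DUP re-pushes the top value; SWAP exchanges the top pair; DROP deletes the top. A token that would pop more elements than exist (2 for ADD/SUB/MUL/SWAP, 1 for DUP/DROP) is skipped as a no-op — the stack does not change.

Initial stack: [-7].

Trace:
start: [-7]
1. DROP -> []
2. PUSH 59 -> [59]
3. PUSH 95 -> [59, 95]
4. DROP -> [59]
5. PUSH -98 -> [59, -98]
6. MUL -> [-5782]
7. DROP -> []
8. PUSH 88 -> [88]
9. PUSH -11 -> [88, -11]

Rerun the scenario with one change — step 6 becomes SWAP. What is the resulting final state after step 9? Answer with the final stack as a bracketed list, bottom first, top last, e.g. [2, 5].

[-98, 88, -11]

(re-executing from step 6 with the substitution; state before step 6: [59, -98])
6. SWAP -> [-98, 59]
7. DROP -> [-98]
8. PUSH 88 -> [-98, 88]
9. PUSH -11 -> [-98, 88, -11]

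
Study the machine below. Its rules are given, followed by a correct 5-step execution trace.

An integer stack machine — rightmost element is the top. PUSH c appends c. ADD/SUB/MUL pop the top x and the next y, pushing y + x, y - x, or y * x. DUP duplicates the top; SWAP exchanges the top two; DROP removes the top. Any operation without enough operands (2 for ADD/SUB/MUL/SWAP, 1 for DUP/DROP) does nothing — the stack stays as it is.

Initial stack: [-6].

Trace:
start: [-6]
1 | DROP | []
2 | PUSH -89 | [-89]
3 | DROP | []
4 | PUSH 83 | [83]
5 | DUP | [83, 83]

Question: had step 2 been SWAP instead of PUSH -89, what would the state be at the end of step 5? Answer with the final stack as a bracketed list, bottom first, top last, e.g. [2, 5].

[83, 83]

(re-executing from step 2 with the substitution; state before step 2: [])
2 | SWAP | []
3 | DROP | []
4 | PUSH 83 | [83]
5 | DUP | [83, 83]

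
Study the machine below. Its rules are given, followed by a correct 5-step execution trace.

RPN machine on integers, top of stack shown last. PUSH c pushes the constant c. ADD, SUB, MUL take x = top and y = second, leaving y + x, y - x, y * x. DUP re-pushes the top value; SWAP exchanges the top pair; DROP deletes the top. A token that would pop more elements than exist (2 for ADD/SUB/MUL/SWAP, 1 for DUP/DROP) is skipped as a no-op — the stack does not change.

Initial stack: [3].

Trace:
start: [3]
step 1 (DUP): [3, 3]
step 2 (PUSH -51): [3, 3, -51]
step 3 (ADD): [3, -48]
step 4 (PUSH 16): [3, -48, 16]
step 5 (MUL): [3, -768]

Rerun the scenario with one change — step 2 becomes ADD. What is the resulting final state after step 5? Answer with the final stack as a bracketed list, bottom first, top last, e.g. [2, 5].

[96]

(re-executing from step 2 with the substitution; state before step 2: [3, 3])
step 2 (ADD): [6]
step 3 (ADD): [6]
step 4 (PUSH 16): [6, 16]
step 5 (MUL): [96]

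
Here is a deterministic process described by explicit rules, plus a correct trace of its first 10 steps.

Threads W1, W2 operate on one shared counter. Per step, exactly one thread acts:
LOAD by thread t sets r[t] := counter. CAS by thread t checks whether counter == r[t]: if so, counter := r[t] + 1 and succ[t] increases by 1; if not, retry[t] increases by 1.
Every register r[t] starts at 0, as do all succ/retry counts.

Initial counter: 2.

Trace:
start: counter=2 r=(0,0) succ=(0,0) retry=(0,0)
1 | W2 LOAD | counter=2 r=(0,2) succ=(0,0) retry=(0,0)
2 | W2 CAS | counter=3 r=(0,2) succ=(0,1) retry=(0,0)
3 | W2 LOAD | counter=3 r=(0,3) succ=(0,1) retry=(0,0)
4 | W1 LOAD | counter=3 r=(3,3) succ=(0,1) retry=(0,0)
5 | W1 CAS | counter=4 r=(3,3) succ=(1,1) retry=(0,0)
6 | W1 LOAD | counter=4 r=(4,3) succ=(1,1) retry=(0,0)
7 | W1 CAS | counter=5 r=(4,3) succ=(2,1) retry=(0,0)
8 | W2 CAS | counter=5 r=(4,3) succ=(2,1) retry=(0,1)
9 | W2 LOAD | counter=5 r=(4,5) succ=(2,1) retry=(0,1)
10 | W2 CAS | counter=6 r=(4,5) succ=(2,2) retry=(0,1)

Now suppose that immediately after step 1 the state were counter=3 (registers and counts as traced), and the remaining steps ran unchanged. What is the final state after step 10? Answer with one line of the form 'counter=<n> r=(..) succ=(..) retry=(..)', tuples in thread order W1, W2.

state after step 1 := counter=3 r=(0,2) succ=(0,0) retry=(0,0)
2 | W2 CAS | counter=3 r=(0,2) succ=(0,0) retry=(0,1)
3 | W2 LOAD | counter=3 r=(0,3) succ=(0,0) retry=(0,1)
4 | W1 LOAD | counter=3 r=(3,3) succ=(0,0) retry=(0,1)
5 | W1 CAS | counter=4 r=(3,3) succ=(1,0) retry=(0,1)
6 | W1 LOAD | counter=4 r=(4,3) succ=(1,0) retry=(0,1)
7 | W1 CAS | counter=5 r=(4,3) succ=(2,0) retry=(0,1)
8 | W2 CAS | counter=5 r=(4,3) succ=(2,0) retry=(0,2)
9 | W2 LOAD | counter=5 r=(4,5) succ=(2,0) retry=(0,2)
10 | W2 CAS | counter=6 r=(4,5) succ=(2,1) retry=(0,2)

counter=6 r=(4,5) succ=(2,1) retry=(0,2)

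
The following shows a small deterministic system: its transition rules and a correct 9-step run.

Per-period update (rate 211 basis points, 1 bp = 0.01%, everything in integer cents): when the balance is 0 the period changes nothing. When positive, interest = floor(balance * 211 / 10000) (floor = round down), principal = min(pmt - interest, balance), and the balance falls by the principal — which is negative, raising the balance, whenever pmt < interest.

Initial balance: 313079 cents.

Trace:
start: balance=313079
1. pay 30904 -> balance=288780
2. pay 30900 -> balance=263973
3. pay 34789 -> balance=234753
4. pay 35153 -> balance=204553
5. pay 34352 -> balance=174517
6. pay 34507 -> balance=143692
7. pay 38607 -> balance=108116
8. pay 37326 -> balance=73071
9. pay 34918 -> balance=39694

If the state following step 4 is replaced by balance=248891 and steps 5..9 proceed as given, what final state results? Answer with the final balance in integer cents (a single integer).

state after step 4 := balance=248891
5. pay 34352 -> balance=219790
6. pay 34507 -> balance=189920
7. pay 38607 -> balance=155320
8. pay 37326 -> balance=121271
9. pay 34918 -> balance=88911

88911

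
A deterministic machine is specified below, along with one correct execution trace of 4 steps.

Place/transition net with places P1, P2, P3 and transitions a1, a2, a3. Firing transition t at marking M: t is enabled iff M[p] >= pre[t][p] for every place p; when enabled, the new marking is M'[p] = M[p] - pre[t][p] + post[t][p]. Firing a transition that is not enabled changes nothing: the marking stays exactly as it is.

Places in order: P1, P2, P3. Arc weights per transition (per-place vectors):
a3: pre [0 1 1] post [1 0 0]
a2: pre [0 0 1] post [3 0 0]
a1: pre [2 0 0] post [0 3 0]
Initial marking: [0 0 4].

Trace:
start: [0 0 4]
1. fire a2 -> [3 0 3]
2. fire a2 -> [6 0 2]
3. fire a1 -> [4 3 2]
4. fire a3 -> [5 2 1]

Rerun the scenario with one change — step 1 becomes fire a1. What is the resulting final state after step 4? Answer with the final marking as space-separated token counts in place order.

(re-executing from step 1 with the substitution; state before step 1: [0 0 4])
1. fire a1 -> [0 0 4]
2. fire a2 -> [3 0 3]
3. fire a1 -> [1 3 3]
4. fire a3 -> [2 2 2]

2 2 2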